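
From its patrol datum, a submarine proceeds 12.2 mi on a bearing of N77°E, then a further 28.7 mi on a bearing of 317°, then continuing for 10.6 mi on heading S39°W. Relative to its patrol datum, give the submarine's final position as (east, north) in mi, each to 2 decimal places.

Leg 1 (N77°E, 12.2 mi): east 12.2 sin 77° = 11.89, north 12.2 cos 77° = 2.74
Leg 2 (317°, 28.7 mi): east 28.7 sin 317° = -19.57, north 28.7 cos 317° = 20.99
Leg 3 (S39°W, 10.6 mi): east 10.6 sin 219° = -6.67, north 10.6 cos 219° = -8.24
Summing: -14.36 mi east, 15.50 mi north → (-14.36, 15.50).

(-14.36, 15.50)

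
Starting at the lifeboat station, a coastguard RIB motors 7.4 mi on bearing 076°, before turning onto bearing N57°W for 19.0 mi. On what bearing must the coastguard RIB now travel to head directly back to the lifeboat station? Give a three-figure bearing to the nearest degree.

144°

Leg 1 (076°, 7.4 mi): east 7.4 sin 76° = 7.18, north 7.4 cos 76° = 1.79
Leg 2 (N57°W, 19.0 mi): east 19.0 sin 303° = -15.93, north 19.0 cos 303° = 10.35
Net displacement: -8.75 east, 12.14 north. Direction back to start is (8.75, -12.14): bearing = atan2(8.75, -12.14) mod 360° = 144.20° ≈ 144°.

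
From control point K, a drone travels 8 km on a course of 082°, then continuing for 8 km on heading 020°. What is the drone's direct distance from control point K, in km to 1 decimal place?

Leg 1 (082°, 8 km): east 8 sin 82° = 7.92, north 8 cos 82° = 1.11
Leg 2 (020°, 8 km): east 8 sin 20° = 2.74, north 8 cos 20° = 7.52
Net: 10.66 east, 8.63 north. Distance = √((10.66)² + (8.63)²) = 13.715 km.

13.7 km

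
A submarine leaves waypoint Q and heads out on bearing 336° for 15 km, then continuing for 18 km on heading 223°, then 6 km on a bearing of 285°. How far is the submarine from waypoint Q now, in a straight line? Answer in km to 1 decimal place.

24.3 km

Leg 1 (336°, 15 km): east 15 sin 336° = -6.10, north 15 cos 336° = 13.70
Leg 2 (223°, 18 km): east 18 sin 223° = -12.28, north 18 cos 223° = -13.16
Leg 3 (285°, 6 km): east 6 sin 285° = -5.80, north 6 cos 285° = 1.55
Net: -24.17 east, 2.09 north. Distance = √((-24.17)² + (2.09)²) = 24.263 km.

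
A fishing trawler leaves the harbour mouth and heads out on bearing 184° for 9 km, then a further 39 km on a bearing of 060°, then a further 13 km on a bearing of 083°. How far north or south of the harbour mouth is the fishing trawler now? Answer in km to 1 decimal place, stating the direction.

Leg 1 (184°, 9 km): east 9 sin 184° = -0.63, north 9 cos 184° = -8.98
Leg 2 (060°, 39 km): east 39 sin 60° = 33.77, north 39 cos 60° = 19.50
Leg 3 (083°, 13 km): east 13 sin 83° = 12.90, north 13 cos 83° = 1.58
Net north component: 12.11 km.

12.1 km north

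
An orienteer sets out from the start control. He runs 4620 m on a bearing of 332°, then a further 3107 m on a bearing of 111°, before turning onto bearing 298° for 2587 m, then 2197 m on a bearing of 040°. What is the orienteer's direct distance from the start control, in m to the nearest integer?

Leg 1 (332°, 4620 m): east 4620 sin 332° = -2168.96, north 4620 cos 332° = 4079.22
Leg 2 (111°, 3107 m): east 3107 sin 111° = 2900.63, north 3107 cos 111° = -1113.45
Leg 3 (298°, 2587 m): east 2587 sin 298° = -2284.19, north 2587 cos 298° = 1214.52
Leg 4 (040°, 2197 m): east 2197 sin 40° = 1412.20, north 2197 cos 40° = 1683.00
Net: -140.31 east, 5863.29 north. Distance = √((-140.31)² + (5863.29)²) = 5864.970 m.

5865 m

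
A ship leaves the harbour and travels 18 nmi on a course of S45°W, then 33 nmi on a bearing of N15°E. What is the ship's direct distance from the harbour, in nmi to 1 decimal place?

Leg 1 (S45°W, 18 nmi): east 18 sin 225° = -12.73, north 18 cos 225° = -12.73
Leg 2 (N15°E, 33 nmi): east 33 sin 15° = 8.54, north 33 cos 15° = 31.88
Net: -4.19 east, 19.15 north. Distance = √((-4.19)² + (19.15)²) = 19.600 nmi.

19.6 nmi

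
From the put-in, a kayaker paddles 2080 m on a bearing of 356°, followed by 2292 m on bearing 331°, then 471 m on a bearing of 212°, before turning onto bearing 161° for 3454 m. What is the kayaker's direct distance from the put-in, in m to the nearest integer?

563 m

Leg 1 (356°, 2080 m): east 2080 sin 356° = -145.09, north 2080 cos 356° = 2074.93
Leg 2 (331°, 2292 m): east 2292 sin 331° = -1111.18, north 2292 cos 331° = 2004.63
Leg 3 (212°, 471 m): east 471 sin 212° = -249.59, north 471 cos 212° = -399.43
Leg 4 (161°, 3454 m): east 3454 sin 161° = 1124.51, north 3454 cos 161° = -3265.82
Net: -381.36 east, 414.31 north. Distance = √((-381.36)² + (414.31)²) = 563.103 m.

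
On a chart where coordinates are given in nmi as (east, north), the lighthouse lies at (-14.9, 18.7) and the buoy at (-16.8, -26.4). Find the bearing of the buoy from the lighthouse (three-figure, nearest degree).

182°

Δeast = -16.8 − -14.9 = -1.90; Δnorth = -26.4 − 18.7 = -45.10.
Bearing = atan2(Δeast, Δnorth) mod 360° = 182.41° ≈ 182°.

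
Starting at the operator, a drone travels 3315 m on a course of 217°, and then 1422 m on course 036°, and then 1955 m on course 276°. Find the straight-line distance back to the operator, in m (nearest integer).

3362 m

Leg 1 (217°, 3315 m): east 3315 sin 217° = -1995.02, north 3315 cos 217° = -2647.48
Leg 2 (036°, 1422 m): east 1422 sin 36° = 835.83, north 1422 cos 36° = 1150.42
Leg 3 (276°, 1955 m): east 1955 sin 276° = -1944.29, north 1955 cos 276° = 204.35
Net: -3103.48 east, -1292.70 north. Distance = √((-3103.48)² + (-1292.70)²) = 3361.940 m.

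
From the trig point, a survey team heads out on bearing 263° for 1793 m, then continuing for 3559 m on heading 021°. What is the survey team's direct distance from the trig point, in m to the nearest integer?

Leg 1 (263°, 1793 m): east 1793 sin 263° = -1779.64, north 1793 cos 263° = -218.51
Leg 2 (021°, 3559 m): east 3559 sin 21° = 1275.43, north 3559 cos 21° = 3322.61
Net: -504.20 east, 3104.10 north. Distance = √((-504.20)² + (3104.10)²) = 3144.784 m.

3145 m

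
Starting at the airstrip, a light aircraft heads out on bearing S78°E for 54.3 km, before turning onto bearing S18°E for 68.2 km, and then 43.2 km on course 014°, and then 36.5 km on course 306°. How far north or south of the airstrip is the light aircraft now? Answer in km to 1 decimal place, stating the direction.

Leg 1 (S78°E, 54.3 km): east 54.3 sin 102° = 53.11, north 54.3 cos 102° = -11.29
Leg 2 (S18°E, 68.2 km): east 68.2 sin 162° = 21.07, north 68.2 cos 162° = -64.86
Leg 3 (014°, 43.2 km): east 43.2 sin 14° = 10.45, north 43.2 cos 14° = 41.92
Leg 4 (306°, 36.5 km): east 36.5 sin 306° = -29.53, north 36.5 cos 306° = 21.45
Net north component: -12.78 km.

12.8 km south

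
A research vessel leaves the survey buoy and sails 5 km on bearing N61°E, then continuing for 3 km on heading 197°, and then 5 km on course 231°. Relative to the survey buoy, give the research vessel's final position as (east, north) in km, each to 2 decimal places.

(-0.39, -3.59)

Leg 1 (N61°E, 5 km): east 5 sin 61° = 4.37, north 5 cos 61° = 2.42
Leg 2 (197°, 3 km): east 3 sin 197° = -0.88, north 3 cos 197° = -2.87
Leg 3 (231°, 5 km): east 5 sin 231° = -3.89, north 5 cos 231° = -3.15
Summing: -0.39 km east, -3.59 km north → (-0.39, -3.59).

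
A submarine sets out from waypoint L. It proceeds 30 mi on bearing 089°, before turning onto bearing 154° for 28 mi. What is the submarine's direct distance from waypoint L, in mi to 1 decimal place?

48.9 mi

Leg 1 (089°, 30 mi): east 30 sin 89° = 30.00, north 30 cos 89° = 0.52
Leg 2 (154°, 28 mi): east 28 sin 154° = 12.27, north 28 cos 154° = -25.17
Net: 42.27 east, -24.64 north. Distance = √((42.27)² + (-24.64)²) = 48.929 mi.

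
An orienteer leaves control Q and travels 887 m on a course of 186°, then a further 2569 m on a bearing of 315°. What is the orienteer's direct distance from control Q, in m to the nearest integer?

2126 m

Leg 1 (186°, 887 m): east 887 sin 186° = -92.72, north 887 cos 186° = -882.14
Leg 2 (315°, 2569 m): east 2569 sin 315° = -1816.56, north 2569 cos 315° = 1816.56
Net: -1909.27 east, 934.42 north. Distance = √((-1909.27)² + (934.42)²) = 2125.667 m.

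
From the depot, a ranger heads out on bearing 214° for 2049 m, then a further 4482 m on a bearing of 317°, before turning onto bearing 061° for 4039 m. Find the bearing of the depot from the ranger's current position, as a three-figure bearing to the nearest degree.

169°

Leg 1 (214°, 2049 m): east 2049 sin 214° = -1145.79, north 2049 cos 214° = -1698.70
Leg 2 (317°, 4482 m): east 4482 sin 317° = -3056.72, north 4482 cos 317° = 3277.93
Leg 3 (061°, 4039 m): east 4039 sin 61° = 3532.59, north 4039 cos 61° = 1958.15
Net displacement: -669.91 east, 3537.38 north. Direction back to start is (669.91, -3537.38): bearing = atan2(669.91, -3537.38) mod 360° = 169.28° ≈ 169°.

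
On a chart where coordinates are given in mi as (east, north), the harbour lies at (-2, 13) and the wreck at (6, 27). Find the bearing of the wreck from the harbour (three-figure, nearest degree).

030°

Δeast = 6 − -2 = 8.00; Δnorth = 27 − 13 = 14.00.
Bearing = atan2(Δeast, Δnorth) mod 360° = 29.74° ≈ 030°.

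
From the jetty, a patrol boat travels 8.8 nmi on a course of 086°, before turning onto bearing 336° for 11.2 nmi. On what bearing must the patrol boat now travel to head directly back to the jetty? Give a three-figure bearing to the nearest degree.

Leg 1 (086°, 8.8 nmi): east 8.8 sin 86° = 8.78, north 8.8 cos 86° = 0.61
Leg 2 (336°, 11.2 nmi): east 11.2 sin 336° = -4.56, north 11.2 cos 336° = 10.23
Net displacement: 4.22 east, 10.85 north. Direction back to start is (-4.22, -10.85): bearing = atan2(-4.22, -10.85) mod 360° = 201.28° ≈ 201°.

201°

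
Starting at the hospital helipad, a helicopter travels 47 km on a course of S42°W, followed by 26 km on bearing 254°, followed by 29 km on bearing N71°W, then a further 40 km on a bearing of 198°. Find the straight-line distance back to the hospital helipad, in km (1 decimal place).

119.4 km

Leg 1 (S42°W, 47 km): east 47 sin 222° = -31.45, north 47 cos 222° = -34.93
Leg 2 (254°, 26 km): east 26 sin 254° = -24.99, north 26 cos 254° = -7.17
Leg 3 (N71°W, 29 km): east 29 sin 289° = -27.42, north 29 cos 289° = 9.44
Leg 4 (198°, 40 km): east 40 sin 198° = -12.36, north 40 cos 198° = -38.04
Net: -96.22 east, -70.70 north. Distance = √((-96.22)² + (-70.70)²) = 119.401 km.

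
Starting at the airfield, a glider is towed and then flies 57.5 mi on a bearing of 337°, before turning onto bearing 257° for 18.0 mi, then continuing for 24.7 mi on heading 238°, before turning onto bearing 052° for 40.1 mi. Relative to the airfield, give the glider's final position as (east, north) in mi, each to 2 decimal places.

(-29.35, 60.48)

Leg 1 (337°, 57.5 mi): east 57.5 sin 337° = -22.47, north 57.5 cos 337° = 52.93
Leg 2 (257°, 18.0 mi): east 18.0 sin 257° = -17.54, north 18.0 cos 257° = -4.05
Leg 3 (238°, 24.7 mi): east 24.7 sin 238° = -20.95, north 24.7 cos 238° = -13.09
Leg 4 (052°, 40.1 mi): east 40.1 sin 52° = 31.60, north 40.1 cos 52° = 24.69
Summing: -29.35 mi east, 60.48 mi north → (-29.35, 60.48).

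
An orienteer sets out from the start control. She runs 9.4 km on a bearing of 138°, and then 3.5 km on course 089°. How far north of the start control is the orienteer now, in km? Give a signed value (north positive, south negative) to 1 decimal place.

Leg 1 (138°, 9.4 km): east 9.4 sin 138° = 6.29, north 9.4 cos 138° = -6.99
Leg 2 (089°, 3.5 km): east 3.5 sin 89° = 3.50, north 3.5 cos 89° = 0.06
Net north component: -6.92 km.

-6.9 km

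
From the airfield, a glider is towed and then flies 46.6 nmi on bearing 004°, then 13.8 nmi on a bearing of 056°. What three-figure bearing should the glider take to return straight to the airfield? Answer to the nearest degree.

195°

Leg 1 (004°, 46.6 nmi): east 46.6 sin 4° = 3.25, north 46.6 cos 4° = 46.49
Leg 2 (056°, 13.8 nmi): east 13.8 sin 56° = 11.44, north 13.8 cos 56° = 7.72
Net displacement: 14.69 east, 54.20 north. Direction back to start is (-14.69, -54.20): bearing = atan2(-14.69, -54.20) mod 360° = 195.17° ≈ 195°.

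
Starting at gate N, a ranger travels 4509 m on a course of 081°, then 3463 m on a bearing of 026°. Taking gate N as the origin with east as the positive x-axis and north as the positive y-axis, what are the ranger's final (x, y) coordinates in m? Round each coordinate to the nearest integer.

Leg 1 (081°, 4509 m): east 4509 sin 81° = 4453.49, north 4509 cos 81° = 705.36
Leg 2 (026°, 3463 m): east 3463 sin 26° = 1518.08, north 3463 cos 26° = 3112.52
Summing: 5971.57 m east, 3817.89 m north → (5972, 3818).

(5972, 3818)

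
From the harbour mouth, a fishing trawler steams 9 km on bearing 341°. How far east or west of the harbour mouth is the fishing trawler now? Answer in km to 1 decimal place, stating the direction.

2.9 km west

Leg 1 (341°, 9 km): east 9 sin 341° = -2.93, north 9 cos 341° = 8.51
Net east component: -2.93 km.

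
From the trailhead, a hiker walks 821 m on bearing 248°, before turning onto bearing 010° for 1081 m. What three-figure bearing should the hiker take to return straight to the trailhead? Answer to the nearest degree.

143°

Leg 1 (248°, 821 m): east 821 sin 248° = -761.22, north 821 cos 248° = -307.55
Leg 2 (010°, 1081 m): east 1081 sin 10° = 187.71, north 1081 cos 10° = 1064.58
Net displacement: -573.50 east, 757.03 north. Direction back to start is (573.50, -757.03): bearing = atan2(573.50, -757.03) mod 360° = 142.85° ≈ 143°.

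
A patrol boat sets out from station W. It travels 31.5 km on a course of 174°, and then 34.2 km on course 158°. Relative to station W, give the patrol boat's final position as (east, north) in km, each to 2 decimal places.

(16.10, -63.04)

Leg 1 (174°, 31.5 km): east 31.5 sin 174° = 3.29, north 31.5 cos 174° = -31.33
Leg 2 (158°, 34.2 km): east 34.2 sin 158° = 12.81, north 34.2 cos 158° = -31.71
Summing: 16.10 km east, -63.04 km north → (16.10, -63.04).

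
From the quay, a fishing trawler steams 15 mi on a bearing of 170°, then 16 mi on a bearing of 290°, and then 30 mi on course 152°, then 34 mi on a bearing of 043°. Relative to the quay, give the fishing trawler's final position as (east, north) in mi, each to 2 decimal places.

Leg 1 (170°, 15 mi): east 15 sin 170° = 2.60, north 15 cos 170° = -14.77
Leg 2 (290°, 16 mi): east 16 sin 290° = -15.04, north 16 cos 290° = 5.47
Leg 3 (152°, 30 mi): east 30 sin 152° = 14.08, north 30 cos 152° = -26.49
Leg 4 (043°, 34 mi): east 34 sin 43° = 23.19, north 34 cos 43° = 24.87
Summing: 24.84 mi east, -10.92 mi north → (24.84, -10.92).

(24.84, -10.92)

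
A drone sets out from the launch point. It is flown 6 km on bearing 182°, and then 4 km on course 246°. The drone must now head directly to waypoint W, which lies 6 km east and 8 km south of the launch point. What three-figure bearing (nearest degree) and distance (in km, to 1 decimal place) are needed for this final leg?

092°, 9.9 km

Leg 1 (182°, 6 km): east 6 sin 182° = -0.21, north 6 cos 182° = -6.00
Leg 2 (246°, 4 km): east 4 sin 246° = -3.65, north 4 cos 246° = -1.63
Current position: (-3.86, -7.62). Target: (6, -8). Remaining: Δeast = 9.86, Δnorth = -0.38.
Bearing = atan2(9.86, -0.38) mod 360° = 92.19°; distance = √((9.86)² + (-0.38)²) = 9.871 km.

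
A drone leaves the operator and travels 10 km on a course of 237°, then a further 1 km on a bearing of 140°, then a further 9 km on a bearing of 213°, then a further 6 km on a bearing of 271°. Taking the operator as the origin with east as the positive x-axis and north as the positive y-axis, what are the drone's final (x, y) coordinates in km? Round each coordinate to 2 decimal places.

Leg 1 (237°, 10 km): east 10 sin 237° = -8.39, north 10 cos 237° = -5.45
Leg 2 (140°, 1 km): east 1 sin 140° = 0.64, north 1 cos 140° = -0.77
Leg 3 (213°, 9 km): east 9 sin 213° = -4.90, north 9 cos 213° = -7.55
Leg 4 (271°, 6 km): east 6 sin 271° = -6.00, north 6 cos 271° = 0.10
Summing: -18.64 km east, -13.66 km north → (-18.64, -13.66).

(-18.64, -13.66)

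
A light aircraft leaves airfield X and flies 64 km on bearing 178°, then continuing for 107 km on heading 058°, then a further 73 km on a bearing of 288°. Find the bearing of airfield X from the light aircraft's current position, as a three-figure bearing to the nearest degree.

237°

Leg 1 (178°, 64 km): east 64 sin 178° = 2.23, north 64 cos 178° = -63.96
Leg 2 (058°, 107 km): east 107 sin 58° = 90.74, north 107 cos 58° = 56.70
Leg 3 (288°, 73 km): east 73 sin 288° = -69.43, north 73 cos 288° = 22.56
Net displacement: 23.55 east, 15.30 north. Direction back to start is (-23.55, -15.30): bearing = atan2(-23.55, -15.30) mod 360° = 236.99° ≈ 237°.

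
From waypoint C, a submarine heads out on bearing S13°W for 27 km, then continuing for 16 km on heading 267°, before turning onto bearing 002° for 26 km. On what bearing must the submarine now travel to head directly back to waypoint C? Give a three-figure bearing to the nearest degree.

Leg 1 (S13°W, 27 km): east 27 sin 193° = -6.07, north 27 cos 193° = -26.31
Leg 2 (267°, 16 km): east 16 sin 267° = -15.98, north 16 cos 267° = -0.84
Leg 3 (002°, 26 km): east 26 sin 2° = 0.91, north 26 cos 2° = 25.98
Net displacement: -21.14 east, -1.16 north. Direction back to start is (21.14, 1.16): bearing = atan2(21.14, 1.16) mod 360° = 86.86° ≈ 087°.

087°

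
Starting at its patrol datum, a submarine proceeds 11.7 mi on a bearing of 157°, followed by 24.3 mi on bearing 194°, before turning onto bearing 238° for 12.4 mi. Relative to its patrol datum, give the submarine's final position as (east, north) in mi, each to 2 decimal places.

(-11.82, -40.92)

Leg 1 (157°, 11.7 mi): east 11.7 sin 157° = 4.57, north 11.7 cos 157° = -10.77
Leg 2 (194°, 24.3 mi): east 24.3 sin 194° = -5.88, north 24.3 cos 194° = -23.58
Leg 3 (238°, 12.4 mi): east 12.4 sin 238° = -10.52, north 12.4 cos 238° = -6.57
Summing: -11.82 mi east, -40.92 mi north → (-11.82, -40.92).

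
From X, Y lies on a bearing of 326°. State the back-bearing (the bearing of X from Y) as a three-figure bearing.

Back-bearing = 326° − 180° = 146°.

146°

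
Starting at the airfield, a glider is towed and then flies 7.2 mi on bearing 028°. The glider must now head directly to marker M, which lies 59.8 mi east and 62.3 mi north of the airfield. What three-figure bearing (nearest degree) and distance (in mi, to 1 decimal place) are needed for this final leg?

045°, 79.5 mi

Leg 1 (028°, 7.2 mi): east 7.2 sin 28° = 3.38, north 7.2 cos 28° = 6.36
Current position: (3.38, 6.36). Target: (59.8, 62.3). Remaining: Δeast = 56.42, Δnorth = 55.94.
Bearing = atan2(56.42, 55.94) mod 360° = 45.24°; distance = √((56.42)² + (55.94)²) = 79.453 mi.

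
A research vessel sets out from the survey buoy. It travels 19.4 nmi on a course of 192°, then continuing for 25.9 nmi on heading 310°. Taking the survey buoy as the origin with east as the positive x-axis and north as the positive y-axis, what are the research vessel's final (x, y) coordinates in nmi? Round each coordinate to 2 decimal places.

(-23.87, -2.33)

Leg 1 (192°, 19.4 nmi): east 19.4 sin 192° = -4.03, north 19.4 cos 192° = -18.98
Leg 2 (310°, 25.9 nmi): east 25.9 sin 310° = -19.84, north 25.9 cos 310° = 16.65
Summing: -23.87 nmi east, -2.33 nmi north → (-23.87, -2.33).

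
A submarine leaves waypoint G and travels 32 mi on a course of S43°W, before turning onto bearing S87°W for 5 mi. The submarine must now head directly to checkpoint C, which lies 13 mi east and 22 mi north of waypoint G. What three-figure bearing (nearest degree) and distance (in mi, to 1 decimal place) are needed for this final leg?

Leg 1 (S43°W, 32 mi): east 32 sin 223° = -21.82, north 32 cos 223° = -23.40
Leg 2 (S87°W, 5 mi): east 5 sin 267° = -4.99, north 5 cos 267° = -0.26
Current position: (-26.82, -23.66). Target: (13, 22). Remaining: Δeast = 39.82, Δnorth = 45.66.
Bearing = atan2(39.82, 45.66) mod 360° = 41.09°; distance = √((39.82)² + (45.66)²) = 60.586 mi.

041°, 60.6 mi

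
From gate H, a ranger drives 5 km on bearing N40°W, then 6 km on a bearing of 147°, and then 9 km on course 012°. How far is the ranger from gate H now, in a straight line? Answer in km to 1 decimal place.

7.8 km

Leg 1 (N40°W, 5 km): east 5 sin 320° = -3.21, north 5 cos 320° = 3.83
Leg 2 (147°, 6 km): east 6 sin 147° = 3.27, north 6 cos 147° = -5.03
Leg 3 (012°, 9 km): east 9 sin 12° = 1.87, north 9 cos 12° = 8.80
Net: 1.93 east, 7.60 north. Distance = √((1.93)² + (7.60)²) = 7.842 km.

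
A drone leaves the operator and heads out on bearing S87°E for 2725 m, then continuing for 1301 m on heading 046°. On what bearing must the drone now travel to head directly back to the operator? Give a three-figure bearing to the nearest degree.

258°

Leg 1 (S87°E, 2725 m): east 2725 sin 93° = 2721.27, north 2725 cos 93° = -142.62
Leg 2 (046°, 1301 m): east 1301 sin 46° = 935.86, north 1301 cos 46° = 903.75
Net displacement: 3657.13 east, 761.14 north. Direction back to start is (-3657.13, -761.14): bearing = atan2(-3657.13, -761.14) mod 360° = 258.24° ≈ 258°.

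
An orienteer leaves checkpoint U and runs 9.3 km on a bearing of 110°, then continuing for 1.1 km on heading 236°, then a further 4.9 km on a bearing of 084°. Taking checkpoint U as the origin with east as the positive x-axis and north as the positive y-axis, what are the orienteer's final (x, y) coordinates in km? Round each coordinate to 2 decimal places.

Leg 1 (110°, 9.3 km): east 9.3 sin 110° = 8.74, north 9.3 cos 110° = -3.18
Leg 2 (236°, 1.1 km): east 1.1 sin 236° = -0.91, north 1.1 cos 236° = -0.62
Leg 3 (084°, 4.9 km): east 4.9 sin 84° = 4.87, north 4.9 cos 84° = 0.51
Summing: 12.70 km east, -3.28 km north → (12.70, -3.28).

(12.70, -3.28)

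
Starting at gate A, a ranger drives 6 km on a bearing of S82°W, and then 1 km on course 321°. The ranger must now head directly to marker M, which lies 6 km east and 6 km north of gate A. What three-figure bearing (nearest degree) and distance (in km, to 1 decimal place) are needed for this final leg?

064°, 14.0 km

Leg 1 (S82°W, 6 km): east 6 sin 262° = -5.94, north 6 cos 262° = -0.84
Leg 2 (321°, 1 km): east 1 sin 321° = -0.63, north 1 cos 321° = 0.78
Current position: (-6.57, -0.06). Target: (6, 6). Remaining: Δeast = 12.57, Δnorth = 6.06.
Bearing = atan2(12.57, 6.06) mod 360° = 64.27°; distance = √((12.57)² + (6.06)²) = 13.954 km.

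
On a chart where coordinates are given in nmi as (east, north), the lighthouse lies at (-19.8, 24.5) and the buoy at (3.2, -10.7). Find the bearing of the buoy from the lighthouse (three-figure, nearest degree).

147°

Δeast = 3.2 − -19.8 = 23.00; Δnorth = -10.7 − 24.5 = -35.20.
Bearing = atan2(Δeast, Δnorth) mod 360° = 146.84° ≈ 147°.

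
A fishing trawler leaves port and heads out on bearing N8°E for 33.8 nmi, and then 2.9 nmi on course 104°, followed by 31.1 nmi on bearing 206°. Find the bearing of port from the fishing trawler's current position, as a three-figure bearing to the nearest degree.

Leg 1 (N8°E, 33.8 nmi): east 33.8 sin 8° = 4.70, north 33.8 cos 8° = 33.47
Leg 2 (104°, 2.9 nmi): east 2.9 sin 104° = 2.81, north 2.9 cos 104° = -0.70
Leg 3 (206°, 31.1 nmi): east 31.1 sin 206° = -13.63, north 31.1 cos 206° = -27.95
Net displacement: -6.12 east, 4.82 north. Direction back to start is (6.12, -4.82): bearing = atan2(6.12, -4.82) mod 360° = 128.23° ≈ 128°.

128°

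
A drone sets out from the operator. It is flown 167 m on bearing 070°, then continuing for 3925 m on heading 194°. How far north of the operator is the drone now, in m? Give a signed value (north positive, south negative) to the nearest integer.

-3751 m

Leg 1 (070°, 167 m): east 167 sin 70° = 156.93, north 167 cos 70° = 57.12
Leg 2 (194°, 3925 m): east 3925 sin 194° = -949.54, north 3925 cos 194° = -3808.41
Net north component: -3751.29 m.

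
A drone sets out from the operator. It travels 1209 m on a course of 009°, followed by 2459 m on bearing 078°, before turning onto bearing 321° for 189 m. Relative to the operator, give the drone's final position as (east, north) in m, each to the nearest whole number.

Leg 1 (009°, 1209 m): east 1209 sin 9° = 189.13, north 1209 cos 9° = 1194.12
Leg 2 (078°, 2459 m): east 2459 sin 78° = 2405.26, north 2459 cos 78° = 511.25
Leg 3 (321°, 189 m): east 189 sin 321° = -118.94, north 189 cos 321° = 146.88
Summing: 2475.45 m east, 1852.25 m north → (2475, 1852).

(2475, 1852)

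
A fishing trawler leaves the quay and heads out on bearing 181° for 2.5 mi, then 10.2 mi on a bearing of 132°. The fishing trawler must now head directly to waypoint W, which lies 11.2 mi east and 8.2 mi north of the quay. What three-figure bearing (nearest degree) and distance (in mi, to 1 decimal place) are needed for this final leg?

012°, 17.9 mi

Leg 1 (181°, 2.5 mi): east 2.5 sin 181° = -0.04, north 2.5 cos 181° = -2.50
Leg 2 (132°, 10.2 mi): east 10.2 sin 132° = 7.58, north 10.2 cos 132° = -6.83
Current position: (7.54, -9.32). Target: (11.2, 8.2). Remaining: Δeast = 3.66, Δnorth = 17.52.
Bearing = atan2(3.66, 17.52) mod 360° = 11.81°; distance = √((3.66)² + (17.52)²) = 17.904 mi.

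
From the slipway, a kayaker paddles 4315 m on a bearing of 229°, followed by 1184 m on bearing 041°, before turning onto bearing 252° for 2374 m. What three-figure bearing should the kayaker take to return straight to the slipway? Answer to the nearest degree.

061°

Leg 1 (229°, 4315 m): east 4315 sin 229° = -3256.57, north 4315 cos 229° = -2830.89
Leg 2 (041°, 1184 m): east 1184 sin 41° = 776.77, north 1184 cos 41° = 893.58
Leg 3 (252°, 2374 m): east 2374 sin 252° = -2257.81, north 2374 cos 252° = -733.61
Net displacement: -4737.61 east, -2670.92 north. Direction back to start is (4737.61, 2670.92): bearing = atan2(4737.61, 2670.92) mod 360° = 60.59° ≈ 061°.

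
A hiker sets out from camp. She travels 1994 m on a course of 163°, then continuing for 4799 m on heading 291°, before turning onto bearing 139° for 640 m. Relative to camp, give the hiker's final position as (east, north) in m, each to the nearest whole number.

Leg 1 (163°, 1994 m): east 1994 sin 163° = 582.99, north 1994 cos 163° = -1906.87
Leg 2 (291°, 4799 m): east 4799 sin 291° = -4480.25, north 4799 cos 291° = 1719.81
Leg 3 (139°, 640 m): east 640 sin 139° = 419.88, north 640 cos 139° = -483.01
Summing: -3477.39 m east, -670.08 m north → (-3477, -670).

(-3477, -670)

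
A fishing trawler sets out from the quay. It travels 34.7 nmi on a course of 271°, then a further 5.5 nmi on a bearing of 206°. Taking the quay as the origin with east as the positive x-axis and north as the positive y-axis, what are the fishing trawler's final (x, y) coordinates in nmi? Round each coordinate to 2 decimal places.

(-37.11, -4.34)

Leg 1 (271°, 34.7 nmi): east 34.7 sin 271° = -34.69, north 34.7 cos 271° = 0.61
Leg 2 (206°, 5.5 nmi): east 5.5 sin 206° = -2.41, north 5.5 cos 206° = -4.94
Summing: -37.11 nmi east, -4.34 nmi north → (-37.11, -4.34).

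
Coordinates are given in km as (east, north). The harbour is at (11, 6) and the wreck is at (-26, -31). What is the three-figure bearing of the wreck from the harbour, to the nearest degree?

Δeast = -26 − 11 = -37.00; Δnorth = -31 − 6 = -37.00.
Bearing = atan2(Δeast, Δnorth) mod 360° = 225.00° ≈ 225°.

225°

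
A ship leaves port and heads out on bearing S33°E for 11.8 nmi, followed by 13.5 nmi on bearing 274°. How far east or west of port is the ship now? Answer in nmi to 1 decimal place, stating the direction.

Leg 1 (S33°E, 11.8 nmi): east 11.8 sin 147° = 6.43, north 11.8 cos 147° = -9.90
Leg 2 (274°, 13.5 nmi): east 13.5 sin 274° = -13.47, north 13.5 cos 274° = 0.94
Net east component: -7.04 nmi.

7.0 nmi west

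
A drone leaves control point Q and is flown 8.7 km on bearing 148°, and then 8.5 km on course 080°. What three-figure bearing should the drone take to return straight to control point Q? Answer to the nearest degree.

Leg 1 (148°, 8.7 km): east 8.7 sin 148° = 4.61, north 8.7 cos 148° = -7.38
Leg 2 (080°, 8.5 km): east 8.5 sin 80° = 8.37, north 8.5 cos 80° = 1.48
Net displacement: 12.98 east, -5.90 north. Direction back to start is (-12.98, 5.90): bearing = atan2(-12.98, 5.90) mod 360° = 294.45° ≈ 294°.

294°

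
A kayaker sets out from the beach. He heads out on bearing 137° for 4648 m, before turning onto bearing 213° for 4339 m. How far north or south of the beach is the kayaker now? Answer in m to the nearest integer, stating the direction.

7038 m south

Leg 1 (137°, 4648 m): east 4648 sin 137° = 3169.93, north 4648 cos 137° = -3399.33
Leg 2 (213°, 4339 m): east 4339 sin 213° = -2363.19, north 4339 cos 213° = -3638.99
Net north component: -7038.32 m.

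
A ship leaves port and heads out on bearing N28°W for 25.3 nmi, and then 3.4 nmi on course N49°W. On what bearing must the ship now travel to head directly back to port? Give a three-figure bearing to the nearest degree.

Leg 1 (N28°W, 25.3 nmi): east 25.3 sin 332° = -11.88, north 25.3 cos 332° = 22.34
Leg 2 (N49°W, 3.4 nmi): east 3.4 sin 311° = -2.57, north 3.4 cos 311° = 2.23
Net displacement: -14.44 east, 24.57 north. Direction back to start is (14.44, -24.57): bearing = atan2(14.44, -24.57) mod 360° = 149.55° ≈ 150°.

150°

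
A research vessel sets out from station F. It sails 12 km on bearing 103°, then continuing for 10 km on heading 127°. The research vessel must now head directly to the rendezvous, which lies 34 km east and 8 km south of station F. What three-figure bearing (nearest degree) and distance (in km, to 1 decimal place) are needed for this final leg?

087°, 14.3 km

Leg 1 (103°, 12 km): east 12 sin 103° = 11.69, north 12 cos 103° = -2.70
Leg 2 (127°, 10 km): east 10 sin 127° = 7.99, north 10 cos 127° = -6.02
Current position: (19.68, -8.72). Target: (34, -8). Remaining: Δeast = 14.32, Δnorth = 0.72.
Bearing = atan2(14.32, 0.72) mod 360° = 87.13°; distance = √((14.32)² + (0.72)²) = 14.339 km.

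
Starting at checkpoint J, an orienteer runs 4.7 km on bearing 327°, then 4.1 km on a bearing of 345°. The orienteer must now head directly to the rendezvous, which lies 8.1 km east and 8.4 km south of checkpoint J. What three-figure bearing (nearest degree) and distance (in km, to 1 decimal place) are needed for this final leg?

144°, 20.1 km

Leg 1 (327°, 4.7 km): east 4.7 sin 327° = -2.56, north 4.7 cos 327° = 3.94
Leg 2 (345°, 4.1 km): east 4.1 sin 345° = -1.06, north 4.1 cos 345° = 3.96
Current position: (-3.62, 7.90). Target: (8.1, -8.4). Remaining: Δeast = 11.72, Δnorth = -16.30.
Bearing = atan2(11.72, -16.30) mod 360° = 144.28°; distance = √((11.72)² + (-16.30)²) = 20.078 km.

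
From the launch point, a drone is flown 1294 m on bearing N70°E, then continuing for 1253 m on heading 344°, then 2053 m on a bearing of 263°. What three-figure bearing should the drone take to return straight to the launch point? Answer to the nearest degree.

140°

Leg 1 (N70°E, 1294 m): east 1294 sin 70° = 1215.96, north 1294 cos 70° = 442.57
Leg 2 (344°, 1253 m): east 1253 sin 344° = -345.37, north 1253 cos 344° = 1204.46
Leg 3 (263°, 2053 m): east 2053 sin 263° = -2037.70, north 2053 cos 263° = -250.20
Net displacement: -1167.11 east, 1396.84 north. Direction back to start is (1167.11, -1396.84): bearing = atan2(1167.11, -1396.84) mod 360° = 140.12° ≈ 140°.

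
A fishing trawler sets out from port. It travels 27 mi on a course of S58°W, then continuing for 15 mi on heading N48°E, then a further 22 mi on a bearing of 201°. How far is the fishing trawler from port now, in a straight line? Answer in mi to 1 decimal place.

31.6 mi

Leg 1 (S58°W, 27 mi): east 27 sin 238° = -22.90, north 27 cos 238° = -14.31
Leg 2 (N48°E, 15 mi): east 15 sin 48° = 11.15, north 15 cos 48° = 10.04
Leg 3 (201°, 22 mi): east 22 sin 201° = -7.88, north 22 cos 201° = -20.54
Net: -19.63 east, -24.81 north. Distance = √((-19.63)² + (-24.81)²) = 31.639 mi.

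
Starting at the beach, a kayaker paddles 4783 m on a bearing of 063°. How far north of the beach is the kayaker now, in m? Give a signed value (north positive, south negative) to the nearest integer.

2171 m

Leg 1 (063°, 4783 m): east 4783 sin 63° = 4261.68, north 4783 cos 63° = 2171.44
Net north component: 2171.44 m.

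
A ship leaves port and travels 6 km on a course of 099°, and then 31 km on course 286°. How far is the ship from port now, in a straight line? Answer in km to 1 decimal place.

Leg 1 (099°, 6 km): east 6 sin 99° = 5.93, north 6 cos 99° = -0.94
Leg 2 (286°, 31 km): east 31 sin 286° = -29.80, north 31 cos 286° = 8.54
Net: -23.87 east, 7.61 north. Distance = √((-23.87)² + (7.61)²) = 25.055 km.

25.1 km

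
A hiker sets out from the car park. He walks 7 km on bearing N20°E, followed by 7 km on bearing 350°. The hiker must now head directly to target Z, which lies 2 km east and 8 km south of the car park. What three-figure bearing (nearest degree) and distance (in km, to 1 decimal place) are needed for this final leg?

178°, 21.5 km

Leg 1 (N20°E, 7 km): east 7 sin 20° = 2.39, north 7 cos 20° = 6.58
Leg 2 (350°, 7 km): east 7 sin 350° = -1.22, north 7 cos 350° = 6.89
Current position: (1.18, 13.47). Target: (2, -8). Remaining: Δeast = 0.82, Δnorth = -21.47.
Bearing = atan2(0.82, -21.47) mod 360° = 177.81°; distance = √((0.82)² + (-21.47)²) = 21.487 km.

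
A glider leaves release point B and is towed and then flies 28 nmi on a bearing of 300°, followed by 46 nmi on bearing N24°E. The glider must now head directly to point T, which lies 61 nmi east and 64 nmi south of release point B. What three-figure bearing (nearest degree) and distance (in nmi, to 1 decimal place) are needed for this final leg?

Leg 1 (300°, 28 nmi): east 28 sin 300° = -24.25, north 28 cos 300° = 14.00
Leg 2 (N24°E, 46 nmi): east 46 sin 24° = 18.71, north 46 cos 24° = 42.02
Current position: (-5.54, 56.02). Target: (61, -64). Remaining: Δeast = 66.54, Δnorth = -120.02.
Bearing = atan2(66.54, -120.02) mod 360° = 151.00°; distance = √((66.54)² + (-120.02)²) = 137.233 nmi.

151°, 137.2 nmi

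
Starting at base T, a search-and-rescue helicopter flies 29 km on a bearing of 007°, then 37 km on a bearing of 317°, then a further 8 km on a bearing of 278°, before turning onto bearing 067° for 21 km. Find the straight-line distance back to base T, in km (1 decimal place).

Leg 1 (007°, 29 km): east 29 sin 7° = 3.53, north 29 cos 7° = 28.78
Leg 2 (317°, 37 km): east 37 sin 317° = -25.23, north 37 cos 317° = 27.06
Leg 3 (278°, 8 km): east 8 sin 278° = -7.92, north 8 cos 278° = 1.11
Leg 4 (067°, 21 km): east 21 sin 67° = 19.33, north 21 cos 67° = 8.21
Net: -10.29 east, 65.16 north. Distance = √((-10.29)² + (65.16)²) = 65.970 km.

66.0 km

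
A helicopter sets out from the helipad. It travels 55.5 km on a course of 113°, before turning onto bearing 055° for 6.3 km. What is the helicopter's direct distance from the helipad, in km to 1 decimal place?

Leg 1 (113°, 55.5 km): east 55.5 sin 113° = 51.09, north 55.5 cos 113° = -21.69
Leg 2 (055°, 6.3 km): east 6.3 sin 55° = 5.16, north 6.3 cos 55° = 3.61
Net: 56.25 east, -18.07 north. Distance = √((56.25)² + (-18.07)²) = 59.081 km.

59.1 km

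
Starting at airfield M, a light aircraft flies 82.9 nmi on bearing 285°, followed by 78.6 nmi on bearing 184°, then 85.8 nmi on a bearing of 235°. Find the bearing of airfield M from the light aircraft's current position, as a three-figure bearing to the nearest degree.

Leg 1 (285°, 82.9 nmi): east 82.9 sin 285° = -80.08, north 82.9 cos 285° = 21.46
Leg 2 (184°, 78.6 nmi): east 78.6 sin 184° = -5.48, north 78.6 cos 184° = -78.41
Leg 3 (235°, 85.8 nmi): east 85.8 sin 235° = -70.28, north 85.8 cos 235° = -49.21
Net displacement: -155.84 east, -106.17 north. Direction back to start is (155.84, 106.17): bearing = atan2(155.84, 106.17) mod 360° = 55.74° ≈ 056°.

056°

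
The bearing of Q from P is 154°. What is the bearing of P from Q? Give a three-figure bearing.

Back-bearing = 154° + 180° = 334°.

334°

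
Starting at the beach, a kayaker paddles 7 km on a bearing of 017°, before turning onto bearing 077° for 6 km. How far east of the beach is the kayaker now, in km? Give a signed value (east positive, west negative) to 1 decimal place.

7.9 km

Leg 1 (017°, 7 km): east 7 sin 17° = 2.05, north 7 cos 17° = 6.69
Leg 2 (077°, 6 km): east 6 sin 77° = 5.85, north 6 cos 77° = 1.35
Net east component: 7.89 km.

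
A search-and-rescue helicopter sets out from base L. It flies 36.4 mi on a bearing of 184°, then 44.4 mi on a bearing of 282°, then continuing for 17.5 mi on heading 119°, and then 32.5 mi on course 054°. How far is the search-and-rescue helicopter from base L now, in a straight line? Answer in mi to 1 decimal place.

17.0 mi

Leg 1 (184°, 36.4 mi): east 36.4 sin 184° = -2.54, north 36.4 cos 184° = -36.31
Leg 2 (282°, 44.4 mi): east 44.4 sin 282° = -43.43, north 44.4 cos 282° = 9.23
Leg 3 (119°, 17.5 mi): east 17.5 sin 119° = 15.31, north 17.5 cos 119° = -8.48
Leg 4 (054°, 32.5 mi): east 32.5 sin 54° = 26.29, north 32.5 cos 54° = 19.10
Net: -4.37 east, -16.46 north. Distance = √((-4.37)² + (-16.46)²) = 17.031 mi.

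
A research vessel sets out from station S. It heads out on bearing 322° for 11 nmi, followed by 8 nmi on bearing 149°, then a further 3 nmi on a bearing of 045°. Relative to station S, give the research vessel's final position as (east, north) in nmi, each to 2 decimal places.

(-0.53, 3.93)

Leg 1 (322°, 11 nmi): east 11 sin 322° = -6.77, north 11 cos 322° = 8.67
Leg 2 (149°, 8 nmi): east 8 sin 149° = 4.12, north 8 cos 149° = -6.86
Leg 3 (045°, 3 nmi): east 3 sin 45° = 2.12, north 3 cos 45° = 2.12
Summing: -0.53 nmi east, 3.93 nmi north → (-0.53, 3.93).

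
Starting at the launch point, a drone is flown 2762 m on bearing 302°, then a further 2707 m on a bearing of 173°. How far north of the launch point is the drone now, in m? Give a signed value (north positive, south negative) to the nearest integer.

Leg 1 (302°, 2762 m): east 2762 sin 302° = -2342.31, north 2762 cos 302° = 1463.64
Leg 2 (173°, 2707 m): east 2707 sin 173° = 329.90, north 2707 cos 173° = -2686.82
Net north component: -1223.19 m.

-1223 m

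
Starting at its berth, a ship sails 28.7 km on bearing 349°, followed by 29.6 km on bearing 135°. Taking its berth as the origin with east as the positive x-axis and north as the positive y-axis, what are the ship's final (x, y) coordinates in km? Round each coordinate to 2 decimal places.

(15.45, 7.24)

Leg 1 (349°, 28.7 km): east 28.7 sin 349° = -5.48, north 28.7 cos 349° = 28.17
Leg 2 (135°, 29.6 km): east 29.6 sin 135° = 20.93, north 29.6 cos 135° = -20.93
Summing: 15.45 km east, 7.24 km north → (15.45, 7.24).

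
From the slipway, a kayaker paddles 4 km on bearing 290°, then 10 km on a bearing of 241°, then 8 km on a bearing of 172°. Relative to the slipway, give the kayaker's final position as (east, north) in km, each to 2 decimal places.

Leg 1 (290°, 4 km): east 4 sin 290° = -3.76, north 4 cos 290° = 1.37
Leg 2 (241°, 10 km): east 10 sin 241° = -8.75, north 10 cos 241° = -4.85
Leg 3 (172°, 8 km): east 8 sin 172° = 1.11, north 8 cos 172° = -7.92
Summing: -11.39 km east, -11.40 km north → (-11.39, -11.40).

(-11.39, -11.40)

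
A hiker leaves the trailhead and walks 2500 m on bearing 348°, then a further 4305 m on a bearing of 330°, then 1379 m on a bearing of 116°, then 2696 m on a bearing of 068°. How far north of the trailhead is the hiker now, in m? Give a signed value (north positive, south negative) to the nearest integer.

6579 m

Leg 1 (348°, 2500 m): east 2500 sin 348° = -519.78, north 2500 cos 348° = 2445.37
Leg 2 (330°, 4305 m): east 4305 sin 330° = -2152.50, north 4305 cos 330° = 3728.24
Leg 3 (116°, 1379 m): east 1379 sin 116° = 1239.44, north 1379 cos 116° = -604.51
Leg 4 (068°, 2696 m): east 2696 sin 68° = 2499.69, north 2696 cos 68° = 1009.94
Net north component: 6579.03 m.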